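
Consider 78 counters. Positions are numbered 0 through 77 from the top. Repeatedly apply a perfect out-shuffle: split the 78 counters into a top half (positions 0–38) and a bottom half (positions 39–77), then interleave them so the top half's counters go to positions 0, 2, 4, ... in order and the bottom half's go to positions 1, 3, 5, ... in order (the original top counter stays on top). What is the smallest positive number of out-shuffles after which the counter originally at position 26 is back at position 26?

30

Follow position 26 under repeated out-shuffles:
26 → 52 → 27 → 54 → 31 → 62 → 47 → 17 → ... → 26 (length 30)
It first returns after 30 out-shuffles.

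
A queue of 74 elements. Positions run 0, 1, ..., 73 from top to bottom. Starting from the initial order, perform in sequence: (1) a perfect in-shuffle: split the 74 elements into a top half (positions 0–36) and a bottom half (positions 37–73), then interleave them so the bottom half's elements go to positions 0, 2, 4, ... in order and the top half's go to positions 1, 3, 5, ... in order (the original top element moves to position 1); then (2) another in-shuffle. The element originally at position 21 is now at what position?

Track the element from position 21 forward through each operation:
  after op 1 (in-shuffle): 21 → 43
  after op 2 (in-shuffle): 43 → 12

12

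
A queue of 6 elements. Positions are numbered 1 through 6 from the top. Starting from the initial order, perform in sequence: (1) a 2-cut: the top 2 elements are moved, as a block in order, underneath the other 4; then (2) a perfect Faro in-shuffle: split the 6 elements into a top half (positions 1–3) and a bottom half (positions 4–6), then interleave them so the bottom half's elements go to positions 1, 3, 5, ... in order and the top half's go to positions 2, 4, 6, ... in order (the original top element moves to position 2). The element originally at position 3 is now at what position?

2

Track the element from position 3 forward through each operation:
  after op 1 (cut 2): 3 → 1
  after op 2 (in-shuffle): 1 → 2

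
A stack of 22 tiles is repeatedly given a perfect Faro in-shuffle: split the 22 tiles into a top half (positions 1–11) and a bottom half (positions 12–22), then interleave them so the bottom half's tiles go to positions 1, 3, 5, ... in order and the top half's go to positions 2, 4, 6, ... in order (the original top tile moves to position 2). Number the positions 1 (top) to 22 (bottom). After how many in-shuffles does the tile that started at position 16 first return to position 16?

11

Follow position 16 under repeated in-shuffles:
16 → 9 → 18 → 13 → 3 → 6 → 12 → 1 → 2 → 4 → 8 → 16
It first returns after 11 in-shuffles.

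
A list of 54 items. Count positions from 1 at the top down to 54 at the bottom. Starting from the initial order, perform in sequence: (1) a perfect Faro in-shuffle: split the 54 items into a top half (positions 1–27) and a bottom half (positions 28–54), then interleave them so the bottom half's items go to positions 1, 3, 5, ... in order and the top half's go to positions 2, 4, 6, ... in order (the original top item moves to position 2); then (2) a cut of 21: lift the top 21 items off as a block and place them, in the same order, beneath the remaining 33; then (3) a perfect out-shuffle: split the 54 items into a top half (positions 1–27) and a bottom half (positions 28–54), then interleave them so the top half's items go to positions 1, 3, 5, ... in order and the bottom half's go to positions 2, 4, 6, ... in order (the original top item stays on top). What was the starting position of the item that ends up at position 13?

Undo the operations in reverse order, starting from position 13:
  undo op 3 (out-shuffle, from top half): 13 ← 7
  undo op 2 (cut 21): 7 ← 28
  undo op 1 (in-shuffle, from top half): 28 ← 14
So the item at position 13 came from original position 14.

14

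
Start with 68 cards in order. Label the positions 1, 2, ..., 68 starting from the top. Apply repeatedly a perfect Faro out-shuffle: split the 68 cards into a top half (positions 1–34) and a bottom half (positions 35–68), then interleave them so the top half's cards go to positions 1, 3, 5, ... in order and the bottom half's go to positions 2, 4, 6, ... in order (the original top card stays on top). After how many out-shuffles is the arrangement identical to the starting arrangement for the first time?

The out-shuffle permutes the 68 positions with cycle lengths [1, 1, 66].
Every card is home exactly when every cycle has completed a whole number of laps, i.e. after lcm(1, 66) = 66 out-shuffles.

66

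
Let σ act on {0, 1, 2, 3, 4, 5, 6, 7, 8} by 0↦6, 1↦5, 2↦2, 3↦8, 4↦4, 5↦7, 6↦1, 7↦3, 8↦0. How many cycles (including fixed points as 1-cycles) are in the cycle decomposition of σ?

3

Cycle decomposition: (0 6 1 5 7 3 8) (2) (4).
3 cycles.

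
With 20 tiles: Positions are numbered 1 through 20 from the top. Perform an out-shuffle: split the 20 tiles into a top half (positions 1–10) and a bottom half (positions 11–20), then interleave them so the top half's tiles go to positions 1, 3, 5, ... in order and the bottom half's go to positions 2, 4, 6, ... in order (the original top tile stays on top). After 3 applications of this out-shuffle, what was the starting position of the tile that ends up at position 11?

Work backwards from position 11, undoing one out-shuffle at a time:
11 ← 6 ← 13 ← 7
So the tile now at position 11 started at position 7.

7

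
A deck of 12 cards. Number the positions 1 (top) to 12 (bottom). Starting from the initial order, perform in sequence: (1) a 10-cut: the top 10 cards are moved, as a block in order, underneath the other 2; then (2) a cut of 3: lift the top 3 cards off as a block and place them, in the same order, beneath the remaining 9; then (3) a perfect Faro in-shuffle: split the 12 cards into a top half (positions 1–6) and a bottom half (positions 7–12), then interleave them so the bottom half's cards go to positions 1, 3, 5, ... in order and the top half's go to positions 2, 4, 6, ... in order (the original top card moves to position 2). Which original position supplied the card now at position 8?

5

Undo the operations in reverse order, starting from position 8:
  undo op 3 (in-shuffle, from top half): 8 ← 4
  undo op 2 (cut 3): 4 ← 7
  undo op 1 (cut 10): 7 ← 5
So the card at position 8 came from original position 5.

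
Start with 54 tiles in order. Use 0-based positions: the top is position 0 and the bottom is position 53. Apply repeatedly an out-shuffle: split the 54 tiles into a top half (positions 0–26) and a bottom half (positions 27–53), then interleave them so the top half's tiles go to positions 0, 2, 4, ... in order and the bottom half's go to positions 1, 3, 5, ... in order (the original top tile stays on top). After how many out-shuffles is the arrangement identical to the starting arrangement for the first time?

52

The out-shuffle permutes the 54 positions with cycle lengths [1, 1, 52].
Every tile is home exactly when every cycle has completed a whole number of laps, i.e. after lcm(1, 52) = 52 out-shuffles.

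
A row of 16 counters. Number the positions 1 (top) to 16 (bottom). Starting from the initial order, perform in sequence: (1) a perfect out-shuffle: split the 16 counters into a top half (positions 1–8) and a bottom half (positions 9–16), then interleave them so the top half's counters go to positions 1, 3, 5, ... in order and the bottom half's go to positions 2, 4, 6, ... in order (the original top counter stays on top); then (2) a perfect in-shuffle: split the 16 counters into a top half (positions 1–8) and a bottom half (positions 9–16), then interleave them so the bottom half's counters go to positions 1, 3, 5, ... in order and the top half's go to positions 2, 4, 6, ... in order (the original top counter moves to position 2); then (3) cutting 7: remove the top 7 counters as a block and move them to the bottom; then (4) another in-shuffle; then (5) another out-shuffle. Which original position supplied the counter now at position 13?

Undo the operations in reverse order, starting from position 13:
  undo op 5 (out-shuffle, from top half): 13 ← 7
  undo op 4 (in-shuffle, from bottom half): 7 ← 12
  undo op 3 (cut 7): 12 ← 3
  undo op 2 (in-shuffle, from bottom half): 3 ← 10
  undo op 1 (out-shuffle, from bottom half): 10 ← 13
So the counter at position 13 came from original position 13.

13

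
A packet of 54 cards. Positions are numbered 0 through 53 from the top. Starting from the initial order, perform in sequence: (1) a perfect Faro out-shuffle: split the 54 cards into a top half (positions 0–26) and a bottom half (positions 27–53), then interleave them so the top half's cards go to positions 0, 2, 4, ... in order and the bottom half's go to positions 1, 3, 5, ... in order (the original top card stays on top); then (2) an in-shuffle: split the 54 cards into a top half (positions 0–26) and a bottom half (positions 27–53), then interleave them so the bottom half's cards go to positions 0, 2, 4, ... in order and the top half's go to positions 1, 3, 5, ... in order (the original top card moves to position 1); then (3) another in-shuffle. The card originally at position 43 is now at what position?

Track the card from position 43 forward through each operation:
  after op 1 (out-shuffle): 43 → 33
  after op 2 (in-shuffle): 33 → 12
  after op 3 (in-shuffle): 12 → 25

25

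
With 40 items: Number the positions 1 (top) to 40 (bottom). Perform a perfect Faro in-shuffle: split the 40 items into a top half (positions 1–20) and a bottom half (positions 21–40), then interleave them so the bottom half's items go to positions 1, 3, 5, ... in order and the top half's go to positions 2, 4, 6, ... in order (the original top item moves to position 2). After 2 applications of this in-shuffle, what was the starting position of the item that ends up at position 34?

Work backwards from position 34, undoing one in-shuffle at a time:
34 ← 17 ← 29
So the item now at position 34 started at position 29.

29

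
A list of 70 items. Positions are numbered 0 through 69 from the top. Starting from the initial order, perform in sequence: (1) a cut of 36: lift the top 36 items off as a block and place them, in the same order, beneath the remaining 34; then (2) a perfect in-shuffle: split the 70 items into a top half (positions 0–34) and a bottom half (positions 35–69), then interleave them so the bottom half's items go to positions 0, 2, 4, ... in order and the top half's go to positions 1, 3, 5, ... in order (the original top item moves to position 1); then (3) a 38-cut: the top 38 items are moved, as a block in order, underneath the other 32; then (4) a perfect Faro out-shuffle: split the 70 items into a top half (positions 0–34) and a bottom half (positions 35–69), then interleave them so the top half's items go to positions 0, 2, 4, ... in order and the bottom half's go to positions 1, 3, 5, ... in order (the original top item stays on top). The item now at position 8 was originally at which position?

22

Undo the operations in reverse order, starting from position 8:
  undo op 4 (out-shuffle, from top half): 8 ← 4
  undo op 3 (cut 38): 4 ← 42
  undo op 2 (in-shuffle, from bottom half): 42 ← 56
  undo op 1 (cut 36): 56 ← 22
So the item at position 8 came from original position 22.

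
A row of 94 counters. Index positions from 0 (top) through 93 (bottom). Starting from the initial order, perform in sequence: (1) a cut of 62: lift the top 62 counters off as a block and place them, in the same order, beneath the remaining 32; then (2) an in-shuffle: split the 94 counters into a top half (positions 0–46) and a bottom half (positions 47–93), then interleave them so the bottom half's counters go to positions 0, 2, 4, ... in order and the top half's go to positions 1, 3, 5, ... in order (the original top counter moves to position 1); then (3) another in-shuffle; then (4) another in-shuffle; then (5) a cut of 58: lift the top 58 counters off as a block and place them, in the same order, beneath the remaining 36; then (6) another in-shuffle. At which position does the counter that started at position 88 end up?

Track the counter from position 88 forward through each operation:
  after op 1 (cut 62): 88 → 26
  after op 2 (in-shuffle): 26 → 53
  after op 3 (in-shuffle): 53 → 12
  after op 4 (in-shuffle): 12 → 25
  after op 5 (cut 58): 25 → 61
  after op 6 (in-shuffle): 61 → 28

28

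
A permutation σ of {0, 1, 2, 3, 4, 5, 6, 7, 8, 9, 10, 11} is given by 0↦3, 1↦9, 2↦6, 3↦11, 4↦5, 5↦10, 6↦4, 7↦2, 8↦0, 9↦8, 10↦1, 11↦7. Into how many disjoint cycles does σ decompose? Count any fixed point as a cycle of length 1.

1

Cycle decomposition: (0 3 11 7 2 6 4 5 10 1 9 8).
1 cycle.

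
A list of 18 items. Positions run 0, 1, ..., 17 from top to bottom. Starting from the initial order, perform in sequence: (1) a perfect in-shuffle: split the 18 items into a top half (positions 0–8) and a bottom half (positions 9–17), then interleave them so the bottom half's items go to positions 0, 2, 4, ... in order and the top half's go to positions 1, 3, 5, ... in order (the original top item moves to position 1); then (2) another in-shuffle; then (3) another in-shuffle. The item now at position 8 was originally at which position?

Undo the operations in reverse order, starting from position 8:
  undo op 3 (in-shuffle, from bottom half): 8 ← 13
  undo op 2 (in-shuffle, from top half): 13 ← 6
  undo op 1 (in-shuffle, from bottom half): 6 ← 12
So the item at position 8 came from original position 12.

12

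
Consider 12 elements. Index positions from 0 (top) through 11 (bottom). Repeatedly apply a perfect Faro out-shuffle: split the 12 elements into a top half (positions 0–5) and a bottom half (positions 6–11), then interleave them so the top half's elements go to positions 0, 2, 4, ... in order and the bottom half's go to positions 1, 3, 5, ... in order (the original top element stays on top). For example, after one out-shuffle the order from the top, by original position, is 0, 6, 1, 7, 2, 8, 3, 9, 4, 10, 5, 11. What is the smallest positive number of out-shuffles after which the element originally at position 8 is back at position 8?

Follow position 8 under repeated out-shuffles:
8 → 5 → 10 → 9 → 7 → 3 → 6 → 1 → 2 → 4 → 8
It first returns after 10 out-shuffles.

10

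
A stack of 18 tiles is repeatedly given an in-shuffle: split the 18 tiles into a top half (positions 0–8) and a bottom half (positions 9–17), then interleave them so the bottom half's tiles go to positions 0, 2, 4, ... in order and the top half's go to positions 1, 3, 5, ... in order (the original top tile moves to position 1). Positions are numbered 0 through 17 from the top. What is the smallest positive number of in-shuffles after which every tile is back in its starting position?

The in-shuffle permutes the 18 positions with cycle lengths [18].
Every tile is home exactly when every cycle has completed a whole number of laps, i.e. after lcm(18) = 18 in-shuffles.

18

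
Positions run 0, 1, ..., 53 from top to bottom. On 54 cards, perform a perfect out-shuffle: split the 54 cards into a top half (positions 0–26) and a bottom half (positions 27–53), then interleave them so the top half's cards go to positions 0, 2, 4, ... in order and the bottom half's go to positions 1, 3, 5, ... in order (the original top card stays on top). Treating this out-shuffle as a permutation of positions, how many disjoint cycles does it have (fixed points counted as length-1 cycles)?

3

Trace each unvisited position around until it returns:
(0) (1 2 4 8 16 32 ... len 52) (53)
3 cycles in total.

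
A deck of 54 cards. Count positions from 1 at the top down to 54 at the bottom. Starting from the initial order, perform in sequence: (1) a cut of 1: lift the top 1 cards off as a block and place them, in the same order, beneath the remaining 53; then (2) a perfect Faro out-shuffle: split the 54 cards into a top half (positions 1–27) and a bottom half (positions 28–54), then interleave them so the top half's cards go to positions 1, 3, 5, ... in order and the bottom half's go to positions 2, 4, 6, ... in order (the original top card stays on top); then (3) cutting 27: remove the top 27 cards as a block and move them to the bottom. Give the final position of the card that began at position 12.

Track the card from position 12 forward through each operation:
  after op 1 (cut 1): 12 → 11
  after op 2 (out-shuffle): 11 → 21
  after op 3 (cut 27): 21 → 48

48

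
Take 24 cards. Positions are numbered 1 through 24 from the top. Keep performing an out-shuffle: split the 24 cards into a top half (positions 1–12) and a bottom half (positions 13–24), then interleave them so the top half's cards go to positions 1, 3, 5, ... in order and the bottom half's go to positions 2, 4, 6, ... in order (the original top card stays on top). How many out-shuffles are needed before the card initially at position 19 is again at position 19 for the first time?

11

Follow position 19 under repeated out-shuffles:
19 → 14 → 4 → 7 → 13 → 2 → 3 → 5 → 9 → 17 → 10 → 19
It first returns after 11 out-shuffles.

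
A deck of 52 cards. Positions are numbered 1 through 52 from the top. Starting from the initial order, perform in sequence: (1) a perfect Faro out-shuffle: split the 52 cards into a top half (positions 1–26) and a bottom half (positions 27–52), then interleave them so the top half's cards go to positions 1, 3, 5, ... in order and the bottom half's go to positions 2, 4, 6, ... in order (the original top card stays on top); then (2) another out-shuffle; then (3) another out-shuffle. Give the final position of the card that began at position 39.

Track the card from position 39 forward through each operation:
  after op 1 (out-shuffle): 39 → 26
  after op 2 (out-shuffle): 26 → 51
  after op 3 (out-shuffle): 51 → 50

50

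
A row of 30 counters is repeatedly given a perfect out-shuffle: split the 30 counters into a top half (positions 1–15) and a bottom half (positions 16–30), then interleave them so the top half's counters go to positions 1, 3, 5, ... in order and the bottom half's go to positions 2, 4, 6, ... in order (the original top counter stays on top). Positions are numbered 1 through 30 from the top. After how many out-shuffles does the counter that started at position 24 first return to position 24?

Follow position 24 under repeated out-shuffles:
24 → 18 → 6 → 11 → 21 → 12 → 23 → 16 → ... → 24 (length 28)
It first returns after 28 out-shuffles.

28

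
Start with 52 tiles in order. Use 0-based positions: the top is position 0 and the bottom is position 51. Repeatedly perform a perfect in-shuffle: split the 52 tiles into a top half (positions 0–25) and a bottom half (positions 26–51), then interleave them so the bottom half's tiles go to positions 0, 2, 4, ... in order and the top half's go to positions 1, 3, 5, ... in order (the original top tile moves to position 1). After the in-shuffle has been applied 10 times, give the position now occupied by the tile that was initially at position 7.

29

Track the tile's position through each in-shuffle:
7 → 15 → 31 → 10 → 21 → 43 → 34 → 16 → 33 → 14 → 29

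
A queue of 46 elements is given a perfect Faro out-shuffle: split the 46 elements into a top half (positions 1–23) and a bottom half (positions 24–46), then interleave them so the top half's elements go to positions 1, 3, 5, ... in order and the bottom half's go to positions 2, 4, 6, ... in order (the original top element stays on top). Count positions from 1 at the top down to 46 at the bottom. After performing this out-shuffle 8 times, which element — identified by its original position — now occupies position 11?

26

Work backwards from position 11, undoing one out-shuffle at a time:
11 ← 6 ← 26 ← 36 ← 41 ← 21 ← 11 ← 6 ← 26
So the element now at position 11 started at position 26.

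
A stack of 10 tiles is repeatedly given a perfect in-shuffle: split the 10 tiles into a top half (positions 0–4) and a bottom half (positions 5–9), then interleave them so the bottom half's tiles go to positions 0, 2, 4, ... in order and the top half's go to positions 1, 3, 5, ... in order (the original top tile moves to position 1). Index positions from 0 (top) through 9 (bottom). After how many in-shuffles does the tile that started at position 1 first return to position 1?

10

Follow position 1 under repeated in-shuffles:
1 → 3 → 7 → 4 → 9 → 8 → 6 → 2 → 5 → 0 → 1
It first returns after 10 in-shuffles.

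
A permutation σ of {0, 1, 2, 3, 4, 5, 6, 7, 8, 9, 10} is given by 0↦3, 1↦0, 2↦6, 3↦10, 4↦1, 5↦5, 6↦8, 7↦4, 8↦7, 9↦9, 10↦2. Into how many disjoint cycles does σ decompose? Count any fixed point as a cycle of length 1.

Cycle decomposition: (0 3 10 2 6 8 7 4 1) (5) (9).
3 cycles.

3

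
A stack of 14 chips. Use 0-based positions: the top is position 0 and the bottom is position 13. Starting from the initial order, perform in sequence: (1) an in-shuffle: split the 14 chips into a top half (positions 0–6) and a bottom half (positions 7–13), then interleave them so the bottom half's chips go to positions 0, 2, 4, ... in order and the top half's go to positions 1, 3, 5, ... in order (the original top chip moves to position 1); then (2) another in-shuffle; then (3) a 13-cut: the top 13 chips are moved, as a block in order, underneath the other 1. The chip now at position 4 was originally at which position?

0

Undo the operations in reverse order, starting from position 4:
  undo op 3 (cut 13): 4 ← 3
  undo op 2 (in-shuffle, from top half): 3 ← 1
  undo op 1 (in-shuffle, from top half): 1 ← 0
So the chip at position 4 came from original position 0.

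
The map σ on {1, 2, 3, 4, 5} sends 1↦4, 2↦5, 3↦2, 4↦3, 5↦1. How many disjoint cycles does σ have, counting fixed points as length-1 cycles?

Cycle decomposition: (1 4 3 2 5).
1 cycle.

1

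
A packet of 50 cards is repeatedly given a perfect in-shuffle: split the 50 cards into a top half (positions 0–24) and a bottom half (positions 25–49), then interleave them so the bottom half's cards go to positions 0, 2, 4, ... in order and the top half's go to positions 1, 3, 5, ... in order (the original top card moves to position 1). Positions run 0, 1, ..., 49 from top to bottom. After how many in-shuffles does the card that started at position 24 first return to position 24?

Follow position 24 under repeated in-shuffles:
24 → 49 → 48 → 46 → 42 → 34 → 18 → 37 → 24
It first returns after 8 in-shuffles.

8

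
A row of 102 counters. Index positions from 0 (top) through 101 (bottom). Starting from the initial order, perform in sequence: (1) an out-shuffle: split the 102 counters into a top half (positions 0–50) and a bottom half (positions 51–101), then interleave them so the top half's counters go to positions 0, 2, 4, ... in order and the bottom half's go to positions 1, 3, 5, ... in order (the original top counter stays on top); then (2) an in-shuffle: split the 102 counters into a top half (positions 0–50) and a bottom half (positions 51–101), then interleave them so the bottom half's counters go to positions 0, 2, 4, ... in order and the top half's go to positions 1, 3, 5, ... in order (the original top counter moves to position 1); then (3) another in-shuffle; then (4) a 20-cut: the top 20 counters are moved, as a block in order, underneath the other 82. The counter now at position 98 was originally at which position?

Undo the operations in reverse order, starting from position 98:
  undo op 4 (cut 20): 98 ← 16
  undo op 3 (in-shuffle, from bottom half): 16 ← 59
  undo op 2 (in-shuffle, from top half): 59 ← 29
  undo op 1 (out-shuffle, from bottom half): 29 ← 65
So the counter at position 98 came from original position 65.

65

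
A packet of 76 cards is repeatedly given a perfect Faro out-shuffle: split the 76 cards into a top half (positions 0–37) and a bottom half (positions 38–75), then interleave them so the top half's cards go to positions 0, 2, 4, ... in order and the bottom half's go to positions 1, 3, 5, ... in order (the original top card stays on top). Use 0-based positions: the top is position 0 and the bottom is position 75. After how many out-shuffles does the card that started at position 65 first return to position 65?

Follow position 65 under repeated out-shuffles:
65 → 55 → 35 → 70 → 65
It first returns after 4 out-shuffles.

4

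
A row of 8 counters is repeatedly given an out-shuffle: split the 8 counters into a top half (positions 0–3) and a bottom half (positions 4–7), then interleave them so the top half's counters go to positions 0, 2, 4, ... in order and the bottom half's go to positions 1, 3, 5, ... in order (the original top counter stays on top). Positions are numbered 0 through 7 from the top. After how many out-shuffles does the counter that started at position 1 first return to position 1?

Follow position 1 under repeated out-shuffles:
1 → 2 → 4 → 1
It first returns after 3 out-shuffles.

3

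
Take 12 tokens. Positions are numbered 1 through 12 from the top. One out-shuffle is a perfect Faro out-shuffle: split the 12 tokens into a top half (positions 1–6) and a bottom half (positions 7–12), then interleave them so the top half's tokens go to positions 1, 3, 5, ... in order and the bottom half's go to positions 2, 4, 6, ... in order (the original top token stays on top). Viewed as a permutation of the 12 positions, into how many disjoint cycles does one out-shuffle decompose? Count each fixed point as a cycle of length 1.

3

Trace each unvisited position around until it returns:
(1) (2 3 5 9 6 11 10 8 4 7) (12)
3 cycles in total.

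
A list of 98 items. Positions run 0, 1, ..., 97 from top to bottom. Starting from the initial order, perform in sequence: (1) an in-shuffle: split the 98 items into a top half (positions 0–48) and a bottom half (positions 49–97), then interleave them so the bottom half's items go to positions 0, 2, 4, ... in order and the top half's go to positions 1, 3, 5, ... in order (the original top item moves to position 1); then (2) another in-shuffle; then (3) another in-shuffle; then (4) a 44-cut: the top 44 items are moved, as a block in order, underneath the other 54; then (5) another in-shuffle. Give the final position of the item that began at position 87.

30

Track the item from position 87 forward through each operation:
  after op 1 (in-shuffle): 87 → 76
  after op 2 (in-shuffle): 76 → 54
  after op 3 (in-shuffle): 54 → 10
  after op 4 (cut 44): 10 → 64
  after op 5 (in-shuffle): 64 → 30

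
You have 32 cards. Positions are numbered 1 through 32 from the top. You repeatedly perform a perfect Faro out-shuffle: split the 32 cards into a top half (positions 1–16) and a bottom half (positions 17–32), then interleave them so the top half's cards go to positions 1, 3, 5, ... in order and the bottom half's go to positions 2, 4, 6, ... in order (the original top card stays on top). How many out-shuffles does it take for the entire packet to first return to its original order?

The out-shuffle permutes the 32 positions with cycle lengths [1, 1, 5, 5, 5, 5, 5, 5].
Every card is home exactly when every cycle has completed a whole number of laps, i.e. after lcm(1, 5) = 5 out-shuffles.

5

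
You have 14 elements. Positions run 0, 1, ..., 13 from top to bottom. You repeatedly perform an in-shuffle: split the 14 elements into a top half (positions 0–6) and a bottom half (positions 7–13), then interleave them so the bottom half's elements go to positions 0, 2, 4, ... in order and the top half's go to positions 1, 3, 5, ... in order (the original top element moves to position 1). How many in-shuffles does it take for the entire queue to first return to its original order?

The in-shuffle permutes the 14 positions with cycle lengths [2, 4, 4, 4].
Every element is home exactly when every cycle has completed a whole number of laps, i.e. after lcm(2, 4) = 4 in-shuffles.

4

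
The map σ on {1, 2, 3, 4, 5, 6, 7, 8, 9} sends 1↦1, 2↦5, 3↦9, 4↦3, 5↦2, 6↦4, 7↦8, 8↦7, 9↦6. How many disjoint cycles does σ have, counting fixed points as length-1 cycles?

Cycle decomposition: (1) (2 5) (3 9 6 4) (7 8).
4 cycles.

4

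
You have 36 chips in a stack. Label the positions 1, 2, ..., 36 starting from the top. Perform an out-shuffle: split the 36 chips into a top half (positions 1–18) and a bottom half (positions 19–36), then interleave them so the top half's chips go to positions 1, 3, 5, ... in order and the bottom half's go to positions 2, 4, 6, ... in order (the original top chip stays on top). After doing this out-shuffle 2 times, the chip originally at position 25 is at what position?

27

Track the chip's position through each out-shuffle:
25 → 14 → 27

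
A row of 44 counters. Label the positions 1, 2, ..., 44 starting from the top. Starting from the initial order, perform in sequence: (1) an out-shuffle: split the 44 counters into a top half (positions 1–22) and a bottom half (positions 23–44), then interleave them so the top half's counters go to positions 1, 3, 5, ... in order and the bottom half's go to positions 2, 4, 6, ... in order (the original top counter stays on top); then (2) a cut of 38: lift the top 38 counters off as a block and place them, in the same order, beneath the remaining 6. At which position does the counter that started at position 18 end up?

Track the counter from position 18 forward through each operation:
  after op 1 (out-shuffle): 18 → 35
  after op 2 (cut 38): 35 → 41

41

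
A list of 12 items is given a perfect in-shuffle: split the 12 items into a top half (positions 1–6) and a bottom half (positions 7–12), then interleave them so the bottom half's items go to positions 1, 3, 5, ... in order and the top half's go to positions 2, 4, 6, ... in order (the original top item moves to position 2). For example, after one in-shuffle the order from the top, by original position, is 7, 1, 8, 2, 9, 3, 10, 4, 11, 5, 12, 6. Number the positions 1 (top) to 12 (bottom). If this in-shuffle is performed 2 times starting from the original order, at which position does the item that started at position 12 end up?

Track the item's position through each in-shuffle:
12 → 11 → 9

9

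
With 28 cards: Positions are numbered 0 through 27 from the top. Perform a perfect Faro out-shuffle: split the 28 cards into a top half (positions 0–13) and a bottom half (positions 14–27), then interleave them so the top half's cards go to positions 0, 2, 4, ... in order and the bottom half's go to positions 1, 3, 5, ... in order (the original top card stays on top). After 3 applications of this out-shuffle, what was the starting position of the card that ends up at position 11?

Work backwards from position 11, undoing one out-shuffle at a time:
11 ← 19 ← 23 ← 25
So the card now at position 11 started at position 25.

25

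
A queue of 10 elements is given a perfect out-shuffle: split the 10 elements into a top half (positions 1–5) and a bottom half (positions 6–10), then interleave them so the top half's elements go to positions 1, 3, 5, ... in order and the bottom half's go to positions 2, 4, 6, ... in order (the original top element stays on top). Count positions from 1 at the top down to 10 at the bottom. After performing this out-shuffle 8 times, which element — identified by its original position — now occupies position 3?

6

Work backwards from position 3, undoing one out-shuffle at a time:
3 ← 2 ← 6 ← 8 ← 9 ← 5 ← 3 ← 2 ← 6
So the element now at position 3 started at position 6.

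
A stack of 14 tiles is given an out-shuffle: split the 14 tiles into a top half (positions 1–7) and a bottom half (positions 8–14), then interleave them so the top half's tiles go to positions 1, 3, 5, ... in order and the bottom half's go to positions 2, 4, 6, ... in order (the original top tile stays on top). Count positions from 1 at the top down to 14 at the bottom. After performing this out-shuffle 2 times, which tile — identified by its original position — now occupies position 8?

6

Work backwards from position 8, undoing one out-shuffle at a time:
8 ← 11 ← 6
So the tile now at position 8 started at position 6.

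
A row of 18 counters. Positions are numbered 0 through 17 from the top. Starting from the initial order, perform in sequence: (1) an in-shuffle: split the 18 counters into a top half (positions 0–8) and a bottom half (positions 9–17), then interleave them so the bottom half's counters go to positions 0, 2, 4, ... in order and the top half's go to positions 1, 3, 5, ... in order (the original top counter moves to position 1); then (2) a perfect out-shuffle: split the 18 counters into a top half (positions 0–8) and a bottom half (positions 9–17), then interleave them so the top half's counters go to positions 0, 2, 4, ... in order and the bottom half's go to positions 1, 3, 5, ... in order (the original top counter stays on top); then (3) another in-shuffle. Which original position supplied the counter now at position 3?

4

Undo the operations in reverse order, starting from position 3:
  undo op 3 (in-shuffle, from top half): 3 ← 1
  undo op 2 (out-shuffle, from bottom half): 1 ← 9
  undo op 1 (in-shuffle, from top half): 9 ← 4
So the counter at position 3 came from original position 4.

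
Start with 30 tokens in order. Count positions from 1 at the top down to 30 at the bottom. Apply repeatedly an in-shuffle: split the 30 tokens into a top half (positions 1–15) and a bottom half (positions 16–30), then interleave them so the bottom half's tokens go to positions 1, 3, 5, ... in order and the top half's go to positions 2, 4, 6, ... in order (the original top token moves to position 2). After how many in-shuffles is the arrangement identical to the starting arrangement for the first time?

5

The in-shuffle permutes the 30 positions with cycle lengths [5, 5, 5, 5, 5, 5].
Every token is home exactly when every cycle has completed a whole number of laps, i.e. after lcm(5) = 5 in-shuffles.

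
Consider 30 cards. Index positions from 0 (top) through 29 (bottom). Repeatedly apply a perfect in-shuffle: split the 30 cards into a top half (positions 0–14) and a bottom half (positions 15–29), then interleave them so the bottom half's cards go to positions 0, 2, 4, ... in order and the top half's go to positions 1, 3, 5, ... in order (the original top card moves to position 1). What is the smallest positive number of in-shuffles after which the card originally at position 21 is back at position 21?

5

Follow position 21 under repeated in-shuffles:
21 → 12 → 25 → 20 → 10 → 21
It first returns after 5 in-shuffles.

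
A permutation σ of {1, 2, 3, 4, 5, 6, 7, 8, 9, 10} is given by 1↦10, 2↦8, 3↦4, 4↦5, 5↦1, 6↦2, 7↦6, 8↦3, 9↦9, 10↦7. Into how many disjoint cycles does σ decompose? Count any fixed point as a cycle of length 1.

Cycle decomposition: (1 10 7 6 2 8 3 4 5) (9).
2 cycles.

2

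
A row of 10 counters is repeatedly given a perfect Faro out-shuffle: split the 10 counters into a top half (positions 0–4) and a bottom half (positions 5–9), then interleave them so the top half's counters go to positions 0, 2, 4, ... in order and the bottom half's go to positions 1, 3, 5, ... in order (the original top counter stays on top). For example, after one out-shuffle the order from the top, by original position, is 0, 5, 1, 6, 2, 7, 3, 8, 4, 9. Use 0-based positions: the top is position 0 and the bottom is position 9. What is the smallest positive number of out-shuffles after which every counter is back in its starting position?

The out-shuffle permutes the 10 positions with cycle lengths [1, 1, 2, 6].
Every counter is home exactly when every cycle has completed a whole number of laps, i.e. after lcm(1, 2, 6) = 6 out-shuffles.

6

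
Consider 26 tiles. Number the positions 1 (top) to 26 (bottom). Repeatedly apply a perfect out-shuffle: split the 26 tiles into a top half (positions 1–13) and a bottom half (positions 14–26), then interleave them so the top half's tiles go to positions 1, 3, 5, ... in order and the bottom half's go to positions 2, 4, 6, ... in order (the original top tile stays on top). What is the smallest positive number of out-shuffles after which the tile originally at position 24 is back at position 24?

20

Follow position 24 under repeated out-shuffles:
24 → 22 → 18 → 10 → 19 → 12 → 23 → 20 → 14 → 2 → 3 → 5 → 9 → 17 → 8 → 15 → 4 → 7 → 13 → 25 → 24
It first returns after 20 out-shuffles.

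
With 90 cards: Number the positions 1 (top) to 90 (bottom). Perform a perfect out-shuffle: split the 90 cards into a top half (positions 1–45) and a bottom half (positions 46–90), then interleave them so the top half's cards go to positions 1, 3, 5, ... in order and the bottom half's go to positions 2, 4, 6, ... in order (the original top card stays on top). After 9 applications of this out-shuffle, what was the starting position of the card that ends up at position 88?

Work backwards from position 88, undoing one out-shuffle at a time:
88 ← 89 ← 45 ← 23 ← 12 ← 51 ← 26 ← 58 ← 74 ← 82
So the card now at position 88 started at position 82.

82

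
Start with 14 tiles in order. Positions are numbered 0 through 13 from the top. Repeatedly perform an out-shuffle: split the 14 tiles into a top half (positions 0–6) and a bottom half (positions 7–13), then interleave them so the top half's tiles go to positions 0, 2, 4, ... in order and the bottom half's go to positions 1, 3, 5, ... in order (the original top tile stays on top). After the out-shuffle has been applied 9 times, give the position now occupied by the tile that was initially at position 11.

Track the tile's position through each out-shuffle:
11 → 9 → 5 → 10 → 7 → 1 → 2 → 4 → 8 → 3

3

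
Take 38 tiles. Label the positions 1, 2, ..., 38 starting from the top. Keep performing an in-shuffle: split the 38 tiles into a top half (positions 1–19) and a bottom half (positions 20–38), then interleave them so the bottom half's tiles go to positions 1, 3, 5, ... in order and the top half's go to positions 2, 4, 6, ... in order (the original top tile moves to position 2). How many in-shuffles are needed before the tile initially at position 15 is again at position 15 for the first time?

Follow position 15 under repeated in-shuffles:
15 → 30 → 21 → 3 → 6 → 12 → 24 → 9 → 18 → 36 → 33 → 27 → 15
It first returns after 12 in-shuffles.

12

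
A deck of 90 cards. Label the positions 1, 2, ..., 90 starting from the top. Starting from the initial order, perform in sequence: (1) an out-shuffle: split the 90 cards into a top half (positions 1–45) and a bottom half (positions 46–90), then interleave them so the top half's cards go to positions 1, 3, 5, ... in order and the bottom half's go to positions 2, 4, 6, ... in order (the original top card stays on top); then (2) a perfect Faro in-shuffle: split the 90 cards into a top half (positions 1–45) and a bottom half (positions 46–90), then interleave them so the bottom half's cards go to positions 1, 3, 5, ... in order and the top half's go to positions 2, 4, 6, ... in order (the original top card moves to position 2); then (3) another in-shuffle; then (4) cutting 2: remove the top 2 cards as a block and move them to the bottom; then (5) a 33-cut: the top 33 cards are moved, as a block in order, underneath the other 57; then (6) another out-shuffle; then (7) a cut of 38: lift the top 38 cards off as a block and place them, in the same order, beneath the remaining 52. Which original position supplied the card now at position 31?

32

Undo the operations in reverse order, starting from position 31:
  undo op 7 (cut 38): 31 ← 69
  undo op 6 (out-shuffle, from top half): 69 ← 35
  undo op 5 (cut 33): 35 ← 68
  undo op 4 (cut 2): 68 ← 70
  undo op 3 (in-shuffle, from top half): 70 ← 35
  undo op 2 (in-shuffle, from bottom half): 35 ← 63
  undo op 1 (out-shuffle, from top half): 63 ← 32
So the card at position 31 came from original position 32.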